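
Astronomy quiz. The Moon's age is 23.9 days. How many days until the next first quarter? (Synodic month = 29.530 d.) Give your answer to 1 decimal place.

13.0 days

First quarter occurs at elongation 90°, i.e. at age 29.530 × 90/360 = 7.383 d.
This lunation's first quarter (7.383 d) has passed, so add one period: 36.913 − 23.9 = 13.013 days.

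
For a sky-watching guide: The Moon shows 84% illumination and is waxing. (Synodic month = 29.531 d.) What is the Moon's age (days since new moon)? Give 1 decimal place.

From f = (1 − cos θ)/2: cos θ = 1 − 2×0.84 = -0.680; arccos → 132.8°.
The Moon is waxing (0°–180°), so θ = 132.8° directly.
Age = 29.531 × 132.8°/360° ≈ 10.90 days.

10.9 days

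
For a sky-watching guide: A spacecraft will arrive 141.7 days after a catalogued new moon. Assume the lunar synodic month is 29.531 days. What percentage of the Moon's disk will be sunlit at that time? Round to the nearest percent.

35%

141.7 d spans 4 complete synodic months (4 × 29.531 = 118.12 d) plus 23.58 d.
Phase angle: θ = 360°·(23.58 d)/(29.531 d) = 287.4°.
With cos θ = 0.299, the lit fraction is (1 − 0.299)/2 ≈ 0.350, so 35%.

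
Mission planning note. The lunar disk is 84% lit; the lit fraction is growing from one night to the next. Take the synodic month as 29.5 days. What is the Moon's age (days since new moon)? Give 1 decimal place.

10.9 days

cos θ = 1 − 2f = -0.680, giving a principal value of 132.8°.
Waxing ⇒ before full, so θ = 132.8°.
Age = 29.5 × 132.8°/360° ≈ 10.89 days.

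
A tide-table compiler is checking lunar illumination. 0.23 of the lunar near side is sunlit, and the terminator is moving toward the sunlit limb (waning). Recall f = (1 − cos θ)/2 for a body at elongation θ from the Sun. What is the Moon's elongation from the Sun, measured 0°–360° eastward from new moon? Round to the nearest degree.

303°

Invert f = (1 − cos θ)/2 to get cos θ = 1 − 2(0.23) = 0.540, hence θ₀ = arccos 0.540 = 57.3°.
Since the Moon is past full (waning), take the reflex angle: θ = 360° − 57.3° = 302.7°.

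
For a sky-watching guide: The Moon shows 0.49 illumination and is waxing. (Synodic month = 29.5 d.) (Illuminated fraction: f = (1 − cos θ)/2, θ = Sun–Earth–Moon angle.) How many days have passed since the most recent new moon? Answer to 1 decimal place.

Invert f = (1 − cos θ)/2 to get cos θ = 1 − 2(0.49) = 0.020, hence θ₀ = arccos 0.020 = 88.9°.
Before full moon the principal value applies: θ = 88.9°.
At 360°/29.5 d per day, 88.9° corresponds to 7.28 days.

7.3 days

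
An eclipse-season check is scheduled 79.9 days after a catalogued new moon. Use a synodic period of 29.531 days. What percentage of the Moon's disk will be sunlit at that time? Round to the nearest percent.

79.9/29.531 = 2.706 lunations, so 2 complete cycles and 20.84 d into the next.
Elongation θ = 360° × 20.84/29.531 ≈ 254.0°.
cos 254.0° = (-0.275), so f = (1 − (-0.275))/2 = 0.638, so 64%.

64%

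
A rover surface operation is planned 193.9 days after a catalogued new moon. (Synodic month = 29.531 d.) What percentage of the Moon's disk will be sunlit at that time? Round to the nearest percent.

96%

193.9 d spans 6 complete synodic months (6 × 29.531 = 177.19 d) plus 16.71 d.
The Moon has covered 16.71/29.531 of its cycle, so θ ≈ 360° × 16.71/29.531 = 203.8°.
Illuminated fraction = (1 − cos 203.8°)/2 = (1 − (-0.915))/2 ≈ 0.958, so 96%.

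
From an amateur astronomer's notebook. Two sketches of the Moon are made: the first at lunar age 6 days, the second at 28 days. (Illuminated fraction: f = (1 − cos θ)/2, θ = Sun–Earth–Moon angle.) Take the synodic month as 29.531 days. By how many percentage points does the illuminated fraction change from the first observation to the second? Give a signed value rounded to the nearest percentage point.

-33 percentage points

θ₁ = 360° × 6/29.531 = 73.1°, f₁ = (1 − cos θ₁)/2 = 0.355.
θ₂ = 360° × 28/29.531 = 341.3°, f₂ = (1 − cos θ₂)/2 = 0.026.
Change = f₂ − f₁ = -0.329 → -33 percentage points.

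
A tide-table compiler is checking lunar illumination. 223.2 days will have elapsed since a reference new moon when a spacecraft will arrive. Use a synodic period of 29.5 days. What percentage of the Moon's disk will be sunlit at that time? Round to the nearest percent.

96%

223.2 d spans 7 complete synodic months (7 × 29.5 = 206.50 d) plus 16.70 d.
Phase angle: θ = 360°·(16.70 d)/(29.5 d) = 203.8°.
With cos θ = (-0.915), the lit fraction is (1 − (-0.915))/2 ≈ 0.957, so 96%.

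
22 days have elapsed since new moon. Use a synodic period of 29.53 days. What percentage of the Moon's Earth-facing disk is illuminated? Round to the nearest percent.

52%

Phase angle: θ = 360°·(22 d)/(29.53 d) = 268.2°.
Illuminated fraction = (1 − cos 268.2°)/2 = (1 − (-0.031))/2 ≈ 0.516, so 52%.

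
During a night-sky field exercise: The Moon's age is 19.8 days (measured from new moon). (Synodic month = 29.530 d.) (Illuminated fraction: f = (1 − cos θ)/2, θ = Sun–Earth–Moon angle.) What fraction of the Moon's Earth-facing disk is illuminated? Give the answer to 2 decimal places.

Elongation θ = 360° × 19.8/29.530 ≈ 241.4°.
cos 241.4° = (-0.479), so f = (1 − (-0.479))/2 = 0.739.

0.74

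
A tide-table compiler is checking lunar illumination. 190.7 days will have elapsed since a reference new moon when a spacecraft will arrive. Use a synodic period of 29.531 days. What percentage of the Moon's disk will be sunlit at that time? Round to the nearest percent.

190.7/29.531 = 6.458 lunations, so 6 complete cycles and 13.51 d into the next.
Phase angle: θ = 360°·(13.51 d)/(29.531 d) = 164.7°.
cos 164.7° = (-0.965), so f = (1 − (-0.965))/2 = 0.982, so 98%.

98%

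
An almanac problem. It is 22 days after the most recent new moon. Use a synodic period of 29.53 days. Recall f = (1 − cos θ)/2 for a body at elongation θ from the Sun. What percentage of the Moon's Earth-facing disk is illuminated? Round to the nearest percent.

Elongation θ = 360° × 22/29.53 ≈ 268.2°.
cos 268.2° = (-0.031), so f = (1 − (-0.031))/2 = 0.516, so 52%.

52%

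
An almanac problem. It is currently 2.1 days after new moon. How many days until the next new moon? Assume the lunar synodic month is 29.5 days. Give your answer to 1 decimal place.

27.4 days

The next new moon completes the synodic month: 29.5 − 2.1 = 27.400 days.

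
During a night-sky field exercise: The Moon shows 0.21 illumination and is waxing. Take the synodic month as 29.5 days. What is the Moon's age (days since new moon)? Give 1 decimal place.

4.5 days

cos θ = 1 − 2f = 0.580, giving a principal value of 54.5°.
The Moon is waxing (0°–180°), so θ = 54.5° directly.
At 360°/29.5 d per day, 54.5° corresponds to 4.47 days.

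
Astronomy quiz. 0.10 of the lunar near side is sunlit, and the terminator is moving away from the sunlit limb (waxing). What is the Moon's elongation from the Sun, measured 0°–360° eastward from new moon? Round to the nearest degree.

37°

cos θ = 1 − 2f = 0.800, giving a principal value of 36.9°.
Before full moon the principal value applies: θ = 36.9°.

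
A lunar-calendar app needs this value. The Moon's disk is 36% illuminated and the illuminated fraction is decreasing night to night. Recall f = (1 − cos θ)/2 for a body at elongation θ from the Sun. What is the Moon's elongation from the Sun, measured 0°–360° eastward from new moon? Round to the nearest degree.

cos θ = 1 − 2f = 0.280, giving a principal value of 73.7°.
Waning ⇒ past full, so θ = 360° − 73.7° = 286.3°.

286°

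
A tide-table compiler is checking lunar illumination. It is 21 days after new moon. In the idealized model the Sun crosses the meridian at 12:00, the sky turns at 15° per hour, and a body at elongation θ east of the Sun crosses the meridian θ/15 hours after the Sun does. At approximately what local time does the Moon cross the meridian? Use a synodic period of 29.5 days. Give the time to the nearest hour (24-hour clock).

05:00

The Moon has covered 21/29.5 of its cycle, so θ ≈ 360° × 21/29.5 = 256.3°.
At 15° of sky rotation per hour, 256.3° corresponds to a 17.08 h lag.
12:00 + 17.08 h ≈ 05:05 → 05:00 to the nearest hour.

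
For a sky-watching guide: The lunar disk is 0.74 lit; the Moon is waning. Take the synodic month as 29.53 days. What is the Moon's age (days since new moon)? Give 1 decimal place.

From f = (1 − cos θ)/2: cos θ = 1 − 2×0.74 = -0.480; arccos → 118.7°.
Since the Moon is past full (waning), take the reflex angle: θ = 360° − 118.7° = 241.3°.
Age = 29.53 × 241.3°/360° ≈ 19.79 days.

19.8 days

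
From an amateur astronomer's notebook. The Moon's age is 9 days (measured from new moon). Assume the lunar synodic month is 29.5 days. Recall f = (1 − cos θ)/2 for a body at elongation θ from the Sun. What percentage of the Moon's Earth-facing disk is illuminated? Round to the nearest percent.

67%

Elongation θ = 360° × 9/29.5 ≈ 109.8°.
cos 109.8° = (-0.339), so f = (1 − (-0.339))/2 = 0.670, so 67%.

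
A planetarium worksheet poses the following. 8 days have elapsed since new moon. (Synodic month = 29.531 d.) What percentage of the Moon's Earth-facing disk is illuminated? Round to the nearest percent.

57%

Elongation θ = 360° × 8/29.531 ≈ 97.5°.
cos 97.5° = (-0.131), so f = (1 − (-0.131))/2 = 0.565, so 57%.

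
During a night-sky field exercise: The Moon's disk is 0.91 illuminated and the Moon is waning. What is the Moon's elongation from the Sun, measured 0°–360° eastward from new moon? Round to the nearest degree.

215°

From f = (1 − cos θ)/2: cos θ = 1 − 2×0.91 = -0.820; arccos → 145.1°.
Waning ⇒ past full, so θ = 360° − 145.1° = 214.9°.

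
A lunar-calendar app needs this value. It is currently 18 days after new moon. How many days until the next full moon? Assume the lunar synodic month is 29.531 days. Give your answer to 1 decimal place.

26.3 days

Full moon is 0.5 of the way through the cycle: age 0.5 × 29.531 = 14.765 d.
This lunation's full moon (14.765 d) has passed, so add one period: 44.296 − 18 = 26.296 days.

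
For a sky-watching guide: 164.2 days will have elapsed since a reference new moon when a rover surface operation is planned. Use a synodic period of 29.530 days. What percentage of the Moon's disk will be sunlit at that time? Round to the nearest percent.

Reduce mod P: 164.2 − 5×29.530 = 16.55 d into the current lunation.
Phase angle: θ = 360°·(16.55 d)/(29.530 d) = 201.8°.
Illuminated fraction = (1 − cos 201.8°)/2 = (1 − (-0.929))/2 ≈ 0.964, so 96%.

96%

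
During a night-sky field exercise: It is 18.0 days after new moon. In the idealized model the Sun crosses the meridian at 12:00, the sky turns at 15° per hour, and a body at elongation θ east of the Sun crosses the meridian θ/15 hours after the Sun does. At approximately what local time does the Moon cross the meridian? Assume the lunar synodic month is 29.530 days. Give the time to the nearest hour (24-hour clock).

Elongation θ = 360° × 18.0/29.530 ≈ 219.4°.
At 15° of sky rotation per hour, 219.4° corresponds to a 14.63 h lag.
12:00 + 14.63 h ≈ 02:38 → 03:00 to the nearest hour.

03:00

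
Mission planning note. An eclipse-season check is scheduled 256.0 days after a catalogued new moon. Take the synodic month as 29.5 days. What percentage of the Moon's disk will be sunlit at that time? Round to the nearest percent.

256.0/29.5 = 8.678 lunations, so 8 complete cycles and 20.00 d into the next.
Phase angle: θ = 360°·(20.00 d)/(29.5 d) = 244.1°.
Illuminated fraction = (1 − cos 244.1°)/2 = (1 − (-0.437))/2 ≈ 0.719, so 72%.

72%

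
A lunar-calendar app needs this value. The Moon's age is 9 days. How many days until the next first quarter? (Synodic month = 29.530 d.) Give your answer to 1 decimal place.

First quarter is 0.25 of the way through the cycle: age 0.25 × 29.530 = 7.383 d.
Already past this cycle's first quarter; the next is at 7.383 + 29.530 = 36.913 d, so 36.913 − 9 = 27.913 days.

27.9 days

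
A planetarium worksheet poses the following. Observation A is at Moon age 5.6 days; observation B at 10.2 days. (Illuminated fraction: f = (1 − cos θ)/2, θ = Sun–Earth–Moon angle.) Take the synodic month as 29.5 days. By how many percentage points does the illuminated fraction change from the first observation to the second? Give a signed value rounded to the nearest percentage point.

θ₁ = 360° × 5.6/29.5 = 68.3°, f₁ = (1 − cos θ₁)/2 = 0.315.
θ₂ = 360° × 10.2/29.5 = 124.5°, f₂ = (1 − cos θ₂)/2 = 0.783.
Change = f₂ − f₁ = +0.468 → +47 percentage points.

+47 pp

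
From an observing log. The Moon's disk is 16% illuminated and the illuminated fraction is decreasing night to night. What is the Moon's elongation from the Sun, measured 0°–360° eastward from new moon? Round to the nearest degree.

From f = (1 − cos θ)/2: cos θ = 1 − 2×0.16 = 0.680; arccos → 47.2°.
A waning Moon lies in 180°–360°, so θ = 360° − 47.2° = 312.8°.

313°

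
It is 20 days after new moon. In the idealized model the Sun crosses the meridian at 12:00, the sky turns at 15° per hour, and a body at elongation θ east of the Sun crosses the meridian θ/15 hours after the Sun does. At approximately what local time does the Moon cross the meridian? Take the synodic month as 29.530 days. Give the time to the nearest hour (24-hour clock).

04:00

Elongation θ = 360° × 20/29.530 ≈ 243.8°.
At 15° of sky rotation per hour, 243.8° corresponds to a 16.25 h lag.
12:00 + 16.25 h ≈ 04:15 → 04:00 to the nearest hour.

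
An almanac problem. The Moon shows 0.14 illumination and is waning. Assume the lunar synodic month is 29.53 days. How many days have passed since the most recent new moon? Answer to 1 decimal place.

25.9 days

Invert f = (1 − cos θ)/2 to get cos θ = 1 − 2(0.14) = 0.720, hence θ₀ = arccos 0.720 = 43.9°.
A waning Moon lies in 180°–360°, so θ = 360° − 43.9° = 316.1°.
At 360°/29.53 d per day, 316.1° corresponds to 25.93 days.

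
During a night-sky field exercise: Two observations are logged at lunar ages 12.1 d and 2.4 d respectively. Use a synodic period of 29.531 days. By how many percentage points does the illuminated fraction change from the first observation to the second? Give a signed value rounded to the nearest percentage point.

θ₁ = 360° × 12.1/29.531 = 147.5°, f₁ = (1 − cos θ₁)/2 = 0.922.
θ₂ = 360° × 2.4/29.531 = 29.3°, f₂ = (1 − cos θ₂)/2 = 0.064.
Change = f₂ − f₁ = -0.858 → -86 percentage points.

-86 pp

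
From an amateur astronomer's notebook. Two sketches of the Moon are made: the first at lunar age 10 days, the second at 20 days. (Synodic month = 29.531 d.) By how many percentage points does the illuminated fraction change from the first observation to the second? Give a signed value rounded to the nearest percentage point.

θ₁ = 360° × 10/29.531 = 121.9°, f₁ = (1 − cos θ₁)/2 = 0.764.
θ₂ = 360° × 20/29.531 = 243.8°, f₂ = (1 − cos θ₂)/2 = 0.721.
Change = f₂ − f₁ = -0.044 → -4 percentage points.

-4 pp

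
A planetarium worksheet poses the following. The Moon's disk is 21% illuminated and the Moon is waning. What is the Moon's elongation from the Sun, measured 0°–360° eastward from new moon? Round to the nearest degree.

From f = (1 − cos θ)/2: cos θ = 1 − 2×0.21 = 0.580; arccos → 54.5°.
Since the Moon is past full (waning), take the reflex angle: θ = 360° − 54.5° = 305.5°.

305°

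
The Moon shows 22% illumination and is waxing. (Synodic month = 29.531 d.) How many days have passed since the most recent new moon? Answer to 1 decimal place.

cos θ = 1 − 2f = 0.560, giving a principal value of 55.9°.
Before full moon the principal value applies: θ = 55.9°.
That fraction of the synodic month is 55.9/360 × 29.531 d ≈ 4.59 d.

4.6 days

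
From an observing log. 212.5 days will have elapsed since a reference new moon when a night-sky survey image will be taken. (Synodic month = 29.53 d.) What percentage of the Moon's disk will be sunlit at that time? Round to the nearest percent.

212.5/29.53 = 7.196 lunations, so 7 complete cycles and 5.79 d into the next.
The Moon has covered 5.79/29.53 of its cycle, so θ ≈ 360° × 5.79/29.53 = 70.6°.
Illuminated fraction = (1 − cos 70.6°)/2 = (1 − 0.332)/2 ≈ 0.334, so 33%.

33%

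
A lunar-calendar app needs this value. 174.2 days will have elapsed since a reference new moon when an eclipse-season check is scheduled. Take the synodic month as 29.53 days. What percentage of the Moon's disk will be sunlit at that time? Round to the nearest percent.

174.2 d spans 5 complete synodic months (5 × 29.53 = 147.65 d) plus 26.55 d.
The Moon has covered 26.55/29.53 of its cycle, so θ ≈ 360° × 26.55/29.53 = 323.7°.
With cos θ = 0.806, the lit fraction is (1 − 0.806)/2 ≈ 0.097, so 10%.

10%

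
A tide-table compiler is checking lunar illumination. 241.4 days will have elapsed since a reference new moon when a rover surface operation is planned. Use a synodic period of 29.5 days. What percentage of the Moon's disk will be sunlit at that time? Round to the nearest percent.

30%

241.4/29.5 = 8.183 lunations, so 8 complete cycles and 5.40 d into the next.
The Moon has covered 5.40/29.5 of its cycle, so θ ≈ 360° × 5.40/29.5 = 65.9°.
cos 65.9° = 0.408, so f = (1 − 0.408)/2 = 0.296, so 30%.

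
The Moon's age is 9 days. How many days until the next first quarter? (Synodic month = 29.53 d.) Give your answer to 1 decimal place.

27.9 days

First quarter is 0.25 of the way through the cycle: age 0.25 × 29.53 = 7.383 d.
This lunation's first quarter (7.383 d) has passed, so add one period: 36.913 − 9 = 27.913 days.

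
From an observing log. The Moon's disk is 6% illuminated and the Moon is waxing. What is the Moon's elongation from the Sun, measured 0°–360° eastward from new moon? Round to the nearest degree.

cos θ = 1 − 2f = 0.880, giving a principal value of 28.4°.
The Moon is waxing (0°–180°), so θ = 28.4° directly.

28°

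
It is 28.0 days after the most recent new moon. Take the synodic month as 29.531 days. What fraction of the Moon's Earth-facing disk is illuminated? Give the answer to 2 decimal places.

0.03

Phase angle: θ = 360°·(28.0 d)/(29.531 d) = 341.3°.
cos 341.3° = 0.947, so f = (1 − 0.947)/2 = 0.026.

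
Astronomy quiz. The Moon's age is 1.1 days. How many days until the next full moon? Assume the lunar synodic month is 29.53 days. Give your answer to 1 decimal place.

13.7 days

Full moon is 0.5 of the way through the cycle: age 0.5 × 29.53 = 14.765 d.
That is 14.765 − 1.1 = 13.665 days ahead.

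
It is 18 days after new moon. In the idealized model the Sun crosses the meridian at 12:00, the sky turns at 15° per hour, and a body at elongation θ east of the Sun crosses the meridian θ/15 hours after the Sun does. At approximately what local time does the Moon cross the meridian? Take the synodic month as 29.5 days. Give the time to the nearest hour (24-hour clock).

Phase angle: θ = 360°·(18 d)/(29.5 d) = 219.7°.
The Moon trails the Sun by θ/15 = 219.7/15 ≈ 14.64 hours.
12:00 + 14.64 h ≈ 02:39 → 03:00 to the nearest hour.

03:00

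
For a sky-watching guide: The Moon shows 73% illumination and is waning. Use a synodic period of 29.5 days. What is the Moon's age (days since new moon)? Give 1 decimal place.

19.9 days

Invert f = (1 − cos θ)/2 to get cos θ = 1 − 2(0.73) = -0.460, hence θ₀ = arccos -0.460 = 117.4°.
Since the Moon is past full (waning), take the reflex angle: θ = 360° − 117.4° = 242.6°.
Age = 29.5 × 242.6°/360° ≈ 19.88 days.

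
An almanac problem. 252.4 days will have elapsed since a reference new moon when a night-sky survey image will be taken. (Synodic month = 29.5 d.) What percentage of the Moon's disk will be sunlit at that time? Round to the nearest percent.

97%

252.4/29.5 = 8.556 lunations, so 8 complete cycles and 16.40 d into the next.
Elongation θ = 360° × 16.40/29.5 ≈ 200.1°.
Illuminated fraction = (1 − cos 200.1°)/2 = (1 − (-0.939))/2 ≈ 0.969, so 97%.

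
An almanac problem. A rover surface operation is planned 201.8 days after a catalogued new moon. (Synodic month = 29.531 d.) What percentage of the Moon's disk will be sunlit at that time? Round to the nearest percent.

25%

201.8 d spans 6 complete synodic months (6 × 29.531 = 177.19 d) plus 24.61 d.
Phase angle: θ = 360°·(24.61 d)/(29.531 d) = 300.1°.
Illuminated fraction = (1 − cos 300.1°)/2 = (1 − 0.501)/2 ≈ 0.250, so 25%.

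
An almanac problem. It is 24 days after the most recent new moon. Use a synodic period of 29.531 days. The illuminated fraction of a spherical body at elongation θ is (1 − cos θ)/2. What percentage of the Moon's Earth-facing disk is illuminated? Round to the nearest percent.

31%

The Moon has covered 24/29.531 of its cycle, so θ ≈ 360° × 24/29.531 = 292.6°.
With cos θ = 0.384, the lit fraction is (1 − 0.384)/2 ≈ 0.308, so 31%.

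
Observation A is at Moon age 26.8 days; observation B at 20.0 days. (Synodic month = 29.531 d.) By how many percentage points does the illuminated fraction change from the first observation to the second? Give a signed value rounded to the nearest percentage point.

First observation: θ = 360°·26.8/29.531 = 326.7°, so f = 0.082.
Second observation: θ = 243.8°, f = 0.721.
Δf = 0.721 − 0.082 = +0.639, i.e. +64 pp.

+64 percentage points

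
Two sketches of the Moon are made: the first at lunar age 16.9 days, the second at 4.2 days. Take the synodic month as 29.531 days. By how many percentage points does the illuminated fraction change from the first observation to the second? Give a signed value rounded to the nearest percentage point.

θ₁ = 360° × 16.9/29.531 = 206.0°, f₁ = (1 − cos θ₁)/2 = 0.949.
θ₂ = 360° × 4.2/29.531 = 51.2°, f₂ = (1 − cos θ₂)/2 = 0.187.
Change = f₂ − f₁ = -0.763 → -76 percentage points.

-76 pp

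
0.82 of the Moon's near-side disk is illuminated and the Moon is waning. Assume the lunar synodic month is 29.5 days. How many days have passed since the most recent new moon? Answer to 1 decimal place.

Invert f = (1 − cos θ)/2 to get cos θ = 1 − 2(0.82) = -0.640, hence θ₀ = arccos -0.640 = 129.8°.
Waning ⇒ past full, so θ = 360° − 129.8° = 230.2°.
That fraction of the synodic month is 230.2/360 × 29.5 d ≈ 18.86 d.

18.9 days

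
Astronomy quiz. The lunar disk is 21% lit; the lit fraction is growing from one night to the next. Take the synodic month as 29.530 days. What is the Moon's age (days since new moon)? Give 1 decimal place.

From f = (1 − cos θ)/2: cos θ = 1 − 2×0.21 = 0.580; arccos → 54.5°.
Waxing ⇒ before full, so θ = 54.5°.
At 360°/29.530 d per day, 54.5° corresponds to 4.47 days.

4.5 days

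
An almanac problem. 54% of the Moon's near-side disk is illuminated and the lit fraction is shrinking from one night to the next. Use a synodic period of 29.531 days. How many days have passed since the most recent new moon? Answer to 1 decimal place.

21.8 days

From f = (1 − cos θ)/2: cos θ = 1 − 2×0.54 = -0.080; arccos → 94.6°.
Waning ⇒ past full, so θ = 360° − 94.6° = 265.4°.
That fraction of the synodic month is 265.4/360 × 29.531 d ≈ 21.77 d.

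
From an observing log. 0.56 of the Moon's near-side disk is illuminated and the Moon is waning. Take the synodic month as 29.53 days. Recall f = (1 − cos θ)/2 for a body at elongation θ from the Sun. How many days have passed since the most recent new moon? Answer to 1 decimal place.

From f = (1 − cos θ)/2: cos θ = 1 − 2×0.56 = -0.120; arccos → 96.9°.
A waning Moon lies in 180°–360°, so θ = 360° − 96.9° = 263.1°.
Age = 29.53 × 263.1°/360° ≈ 21.58 days.

21.6 days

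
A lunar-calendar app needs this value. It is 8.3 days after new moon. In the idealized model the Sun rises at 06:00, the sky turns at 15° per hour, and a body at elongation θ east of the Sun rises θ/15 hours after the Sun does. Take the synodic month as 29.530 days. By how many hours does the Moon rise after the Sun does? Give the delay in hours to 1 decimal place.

Elongation θ = 360° × 8.3/29.530 ≈ 101.2°.
The Moon trails the Sun by θ/15 = 101.2/15 ≈ 6.75 hours.
So the Moon rises 6.75 h after the Sun.

6.7 h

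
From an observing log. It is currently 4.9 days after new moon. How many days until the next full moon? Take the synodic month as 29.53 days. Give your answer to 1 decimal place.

Full moon occurs at elongation 180°, i.e. at age 29.53 × 180/360 = 14.765 d.
So 9.865 days remain (14.765 − 4.9).

9.9 days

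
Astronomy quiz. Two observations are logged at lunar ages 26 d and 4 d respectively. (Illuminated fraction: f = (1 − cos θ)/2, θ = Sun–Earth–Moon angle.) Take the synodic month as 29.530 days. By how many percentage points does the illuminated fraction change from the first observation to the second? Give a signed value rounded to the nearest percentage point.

+4 percentage points

First observation: θ = 360°·26/29.530 = 317.0°, so f = 0.135.
Second observation: θ = 48.8°, f = 0.170.
Δf = 0.170 − 0.135 = +0.036, i.e. +4 pp.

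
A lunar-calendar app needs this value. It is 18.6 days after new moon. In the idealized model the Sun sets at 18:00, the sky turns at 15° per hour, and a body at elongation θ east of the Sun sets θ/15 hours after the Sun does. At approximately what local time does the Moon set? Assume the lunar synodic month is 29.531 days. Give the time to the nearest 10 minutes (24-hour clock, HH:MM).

09:10

Phase angle: θ = 360°·(18.6 d)/(29.531 d) = 226.7°.
Delay after the Sun = 226.7° / (15°/h) ≈ 15.12 h.
18:00 + 15.116 h ≈ 09:07 → 09:10 to the nearest ten minutes.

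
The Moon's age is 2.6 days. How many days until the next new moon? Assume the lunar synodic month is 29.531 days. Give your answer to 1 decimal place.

The next new moon completes the synodic month: 29.531 − 2.6 = 26.931 days.

26.9 days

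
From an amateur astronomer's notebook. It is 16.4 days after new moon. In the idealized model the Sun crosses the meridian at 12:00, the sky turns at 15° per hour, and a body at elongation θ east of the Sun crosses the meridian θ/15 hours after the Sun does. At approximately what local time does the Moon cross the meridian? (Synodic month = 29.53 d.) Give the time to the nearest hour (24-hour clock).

01:00

Elongation θ = 360° × 16.4/29.53 ≈ 199.9°.
The Moon trails the Sun by θ/15 = 199.9/15 ≈ 13.33 hours.
12:00 + 13.33 h ≈ 01:20 → 01:00 to the nearest hour.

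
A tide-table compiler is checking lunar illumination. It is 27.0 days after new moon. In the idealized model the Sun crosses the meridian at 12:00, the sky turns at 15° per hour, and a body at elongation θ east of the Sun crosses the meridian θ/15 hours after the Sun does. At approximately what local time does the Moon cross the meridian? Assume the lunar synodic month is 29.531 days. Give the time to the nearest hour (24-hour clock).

Elongation θ = 360° × 27.0/29.531 ≈ 329.1°.
Delay after the Sun = 329.1° / (15°/h) ≈ 21.94 h.
12:00 + 21.94 h ≈ 09:57 → 10:00 to the nearest hour.

10:00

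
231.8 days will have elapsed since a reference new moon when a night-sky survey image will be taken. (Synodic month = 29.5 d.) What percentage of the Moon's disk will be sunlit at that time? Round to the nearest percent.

19%

231.8/29.5 = 7.858 lunations, so 7 complete cycles and 25.30 d into the next.
The Moon has covered 25.30/29.5 of its cycle, so θ ≈ 360° × 25.30/29.5 = 308.7°.
Illuminated fraction = (1 − cos 308.7°)/2 = (1 − 0.626)/2 ≈ 0.187, so 19%.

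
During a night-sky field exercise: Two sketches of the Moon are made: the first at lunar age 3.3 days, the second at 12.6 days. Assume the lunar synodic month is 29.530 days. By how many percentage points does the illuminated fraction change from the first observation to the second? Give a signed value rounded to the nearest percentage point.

+83 pp

First observation: θ = 360°·3.3/29.530 = 40.2°, so f = 0.118.
Second observation: θ = 153.6°, f = 0.948.
Δf = 0.948 − 0.118 = +0.830, i.e. +83 pp.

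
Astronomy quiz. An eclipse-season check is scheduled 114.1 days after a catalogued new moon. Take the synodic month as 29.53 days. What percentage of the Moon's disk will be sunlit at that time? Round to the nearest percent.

114.1 d spans 3 complete synodic months (3 × 29.53 = 88.59 d) plus 25.51 d.
Elongation θ = 360° × 25.51/29.53 ≈ 311.0°.
cos 311.0° = 0.656, so f = (1 − 0.656)/2 = 0.172, so 17%.

17%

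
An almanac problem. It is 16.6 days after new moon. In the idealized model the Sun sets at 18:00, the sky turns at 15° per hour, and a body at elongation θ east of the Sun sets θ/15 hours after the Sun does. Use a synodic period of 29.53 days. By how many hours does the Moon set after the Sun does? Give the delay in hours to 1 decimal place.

Elongation θ = 360° × 16.6/29.53 ≈ 202.4°.
At 15° of sky rotation per hour, 202.4° corresponds to a 13.49 h lag.
So the Moon sets 13.49 h after the Sun.

13.5 h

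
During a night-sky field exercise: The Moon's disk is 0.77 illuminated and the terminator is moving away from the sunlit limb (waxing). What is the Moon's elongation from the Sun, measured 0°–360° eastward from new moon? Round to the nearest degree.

From f = (1 − cos θ)/2: cos θ = 1 − 2×0.77 = -0.540; arccos → 122.7°.
Waxing ⇒ before full, so θ = 122.7°.

123°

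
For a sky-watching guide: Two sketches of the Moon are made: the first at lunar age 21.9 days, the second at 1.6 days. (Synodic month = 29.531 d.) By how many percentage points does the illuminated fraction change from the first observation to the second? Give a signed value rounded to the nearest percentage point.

θ₁ = 360° × 21.9/29.531 = 267.0°, f₁ = (1 − cos θ₁)/2 = 0.526.
θ₂ = 360° × 1.6/29.531 = 19.5°, f₂ = (1 − cos θ₂)/2 = 0.029.
Change = f₂ − f₁ = -0.498 → -50 percentage points.

-50 percentage points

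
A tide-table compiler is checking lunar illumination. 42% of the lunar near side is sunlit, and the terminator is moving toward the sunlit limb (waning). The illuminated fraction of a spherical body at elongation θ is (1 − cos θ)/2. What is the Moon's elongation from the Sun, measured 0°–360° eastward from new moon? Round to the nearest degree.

Invert f = (1 − cos θ)/2 to get cos θ = 1 − 2(0.42) = 0.160, hence θ₀ = arccos 0.160 = 80.8°.
Since the Moon is past full (waning), take the reflex angle: θ = 360° − 80.8° = 279.2°.

279°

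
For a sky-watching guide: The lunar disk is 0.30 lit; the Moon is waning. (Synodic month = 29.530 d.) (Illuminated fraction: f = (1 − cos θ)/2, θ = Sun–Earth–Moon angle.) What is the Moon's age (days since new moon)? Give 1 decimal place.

Invert f = (1 − cos θ)/2 to get cos θ = 1 − 2(0.30) = 0.400, hence θ₀ = arccos 0.400 = 66.4°.
Since the Moon is past full (waning), take the reflex angle: θ = 360° − 66.4° = 293.6°.
Age = 29.530 × 293.6°/360° ≈ 24.08 days.

24.1 days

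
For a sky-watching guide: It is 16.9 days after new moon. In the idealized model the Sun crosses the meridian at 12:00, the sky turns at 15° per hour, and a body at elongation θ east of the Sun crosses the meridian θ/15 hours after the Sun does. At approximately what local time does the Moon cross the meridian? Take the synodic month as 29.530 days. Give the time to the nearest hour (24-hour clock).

Elongation θ = 360° × 16.9/29.530 ≈ 206.0°.
The Moon trails the Sun by θ/15 = 206.0/15 ≈ 13.74 hours.
12:00 + 13.74 h ≈ 01:44 → 02:00 to the nearest hour.

02:00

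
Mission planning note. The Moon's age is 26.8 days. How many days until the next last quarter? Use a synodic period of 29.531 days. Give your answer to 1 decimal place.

24.9 days

Last quarter is 0.75 of the way through the cycle: age 0.75 × 29.531 = 22.148 d.
Already past this cycle's last quarter; the next is at 22.148 + 29.531 = 51.679 d, so 51.679 − 26.8 = 24.879 days.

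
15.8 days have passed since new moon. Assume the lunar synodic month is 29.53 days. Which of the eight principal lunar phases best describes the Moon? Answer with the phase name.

full moon

At 15.8/29.53 of the cycle, θ ≈ 193° — the full moon range.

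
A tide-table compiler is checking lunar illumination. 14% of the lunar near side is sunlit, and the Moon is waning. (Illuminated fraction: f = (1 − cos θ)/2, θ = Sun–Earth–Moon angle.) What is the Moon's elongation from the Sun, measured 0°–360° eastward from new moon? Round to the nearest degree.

316°

cos θ = 1 − 2f = 0.720, giving a principal value of 43.9°.
Waning ⇒ past full, so θ = 360° − 43.9° = 316.1°.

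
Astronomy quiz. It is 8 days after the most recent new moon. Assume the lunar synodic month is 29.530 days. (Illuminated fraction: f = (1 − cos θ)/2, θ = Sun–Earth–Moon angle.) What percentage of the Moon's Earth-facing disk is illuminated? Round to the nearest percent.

The Moon has covered 8/29.530 of its cycle, so θ ≈ 360° × 8/29.530 = 97.5°.
cos 97.5° = (-0.131), so f = (1 − (-0.131))/2 = 0.566, so 57%.

57%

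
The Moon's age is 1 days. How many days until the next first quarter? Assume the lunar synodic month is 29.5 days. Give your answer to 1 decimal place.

First quarter occurs at elongation 90°, i.e. at age 29.5 × 90/360 = 7.375 d.
That is 7.375 − 1 = 6.375 days ahead.

6.4 days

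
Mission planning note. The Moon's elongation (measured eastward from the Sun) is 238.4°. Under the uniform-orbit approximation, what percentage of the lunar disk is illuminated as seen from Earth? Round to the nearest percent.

76%

f = (1 − cos 238.4°)/2 = (1 − (-0.524))/2 ≈ 0.762, i.e. 76%.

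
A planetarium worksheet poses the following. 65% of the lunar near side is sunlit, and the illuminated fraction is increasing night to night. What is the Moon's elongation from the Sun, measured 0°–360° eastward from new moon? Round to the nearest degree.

107°

cos θ = 1 − 2f = -0.300, giving a principal value of 107.5°.
Waxing ⇒ before full, so θ = 107.5°.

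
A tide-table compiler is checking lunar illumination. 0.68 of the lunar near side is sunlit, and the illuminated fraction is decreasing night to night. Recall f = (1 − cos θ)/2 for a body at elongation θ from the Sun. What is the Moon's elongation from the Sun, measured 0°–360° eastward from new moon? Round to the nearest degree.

249°

cos θ = 1 − 2f = -0.360, giving a principal value of 111.1°.
A waning Moon lies in 180°–360°, so θ = 360° − 111.1° = 248.9°.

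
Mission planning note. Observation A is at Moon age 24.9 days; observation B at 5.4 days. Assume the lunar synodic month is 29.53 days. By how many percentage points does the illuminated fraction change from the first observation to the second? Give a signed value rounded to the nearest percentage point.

+7 percentage points

First observation: θ = 360°·24.9/29.53 = 303.6°, so f = 0.224.
Second observation: θ = 65.8°, f = 0.295.
Δf = 0.295 − 0.224 = +0.072, i.e. +7 pp.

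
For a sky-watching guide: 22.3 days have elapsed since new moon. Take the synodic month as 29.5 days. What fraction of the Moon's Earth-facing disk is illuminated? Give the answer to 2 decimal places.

The Moon has covered 22.3/29.5 of its cycle, so θ ≈ 360° × 22.3/29.5 = 272.1°.
Illuminated fraction = (1 − cos 272.1°)/2 = (1 − 0.037)/2 ≈ 0.481.

0.48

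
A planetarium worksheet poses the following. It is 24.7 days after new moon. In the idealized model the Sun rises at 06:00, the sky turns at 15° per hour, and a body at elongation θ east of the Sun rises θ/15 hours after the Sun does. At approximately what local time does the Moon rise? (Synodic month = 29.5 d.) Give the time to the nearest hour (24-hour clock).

The Moon has covered 24.7/29.5 of its cycle, so θ ≈ 360° × 24.7/29.5 = 301.4°.
The Moon trails the Sun by θ/15 = 301.4/15 ≈ 20.09 hours.
06:00 + 20.09 h ≈ 02:06 → 02:00 to the nearest hour.

02:00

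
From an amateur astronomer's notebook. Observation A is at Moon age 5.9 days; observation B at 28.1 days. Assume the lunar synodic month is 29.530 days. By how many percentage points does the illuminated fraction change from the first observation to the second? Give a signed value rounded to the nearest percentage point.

θ₁ = 360° × 5.9/29.530 = 71.9°, f₁ = (1 − cos θ₁)/2 = 0.345.
θ₂ = 360° × 28.1/29.530 = 342.6°, f₂ = (1 − cos θ₂)/2 = 0.023.
Change = f₂ − f₁ = -0.322 → -32 percentage points.

-32 percentage points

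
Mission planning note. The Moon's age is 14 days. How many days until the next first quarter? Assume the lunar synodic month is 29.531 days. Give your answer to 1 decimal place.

First quarter occurs at elongation 90°, i.e. at age 29.531 × 90/360 = 7.383 d.
This lunation's first quarter (7.383 d) has passed, so add one period: 36.914 − 14 = 22.914 days.

22.9 days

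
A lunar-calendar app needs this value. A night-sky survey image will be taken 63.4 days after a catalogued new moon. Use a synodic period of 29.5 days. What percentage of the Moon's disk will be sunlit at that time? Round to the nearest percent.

20%

63.4 d spans 2 complete synodic months (2 × 29.5 = 59.00 d) plus 4.40 d.
Elongation θ = 360° × 4.40/29.5 ≈ 53.7°.
cos 53.7° = 0.592, so f = (1 − 0.592)/2 = 0.204, so 20%.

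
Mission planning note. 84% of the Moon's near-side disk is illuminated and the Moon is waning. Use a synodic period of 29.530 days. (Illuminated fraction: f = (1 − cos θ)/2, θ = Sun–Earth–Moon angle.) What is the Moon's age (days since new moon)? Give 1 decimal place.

Invert f = (1 − cos θ)/2 to get cos θ = 1 − 2(0.84) = -0.680, hence θ₀ = arccos -0.680 = 132.8°.
A waning Moon lies in 180°–360°, so θ = 360° − 132.8° = 227.2°.
At 360°/29.530 d per day, 227.2° corresponds to 18.63 days.

18.6 days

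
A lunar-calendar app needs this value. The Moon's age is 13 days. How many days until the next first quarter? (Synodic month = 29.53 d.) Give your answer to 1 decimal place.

23.9 days

First quarter occurs at elongation 90°, i.e. at age 29.53 × 90/360 = 7.383 d.
This lunation's first quarter (7.383 d) has passed, so add one period: 36.913 − 13 = 23.913 days.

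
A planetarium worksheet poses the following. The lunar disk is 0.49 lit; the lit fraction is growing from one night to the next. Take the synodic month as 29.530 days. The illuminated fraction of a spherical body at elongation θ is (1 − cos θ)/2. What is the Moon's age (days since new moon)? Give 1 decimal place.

7.3 days

Invert f = (1 − cos θ)/2 to get cos θ = 1 − 2(0.49) = 0.020, hence θ₀ = arccos 0.020 = 88.9°.
Before full moon the principal value applies: θ = 88.9°.
Age = 29.530 × 88.9°/360° ≈ 7.29 days.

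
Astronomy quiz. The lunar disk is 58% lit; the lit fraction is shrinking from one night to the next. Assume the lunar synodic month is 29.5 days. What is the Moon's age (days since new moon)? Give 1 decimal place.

21.4 days

Invert f = (1 − cos θ)/2 to get cos θ = 1 − 2(0.58) = -0.160, hence θ₀ = arccos -0.160 = 99.2°.
Since the Moon is past full (waning), take the reflex angle: θ = 360° − 99.2° = 260.8°.
At 360°/29.5 d per day, 260.8° corresponds to 21.37 days.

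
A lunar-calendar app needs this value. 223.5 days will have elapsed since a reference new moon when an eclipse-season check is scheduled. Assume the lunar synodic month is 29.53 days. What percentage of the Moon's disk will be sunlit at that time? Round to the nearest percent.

95%

223.5/29.53 = 7.569 lunations, so 7 complete cycles and 16.79 d into the next.
Elongation θ = 360° × 16.79/29.53 ≈ 204.7°.
With cos θ = (-0.909), the lit fraction is (1 − (-0.909))/2 ≈ 0.954, so 95%.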